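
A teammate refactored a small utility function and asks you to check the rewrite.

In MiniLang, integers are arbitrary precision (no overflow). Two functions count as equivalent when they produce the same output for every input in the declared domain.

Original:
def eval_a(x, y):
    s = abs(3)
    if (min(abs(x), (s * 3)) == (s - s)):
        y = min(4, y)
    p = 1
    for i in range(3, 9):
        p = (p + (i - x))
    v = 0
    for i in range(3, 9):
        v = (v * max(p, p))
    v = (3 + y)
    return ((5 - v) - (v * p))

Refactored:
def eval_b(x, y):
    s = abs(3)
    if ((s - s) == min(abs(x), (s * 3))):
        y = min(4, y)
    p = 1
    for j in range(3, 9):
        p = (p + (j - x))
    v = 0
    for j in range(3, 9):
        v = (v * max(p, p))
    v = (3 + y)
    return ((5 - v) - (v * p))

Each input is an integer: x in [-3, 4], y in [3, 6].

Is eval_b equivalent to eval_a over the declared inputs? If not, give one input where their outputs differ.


Behavior is preserved: although local variable names differ, the outputs never diverge.
One worked example (x=-3, y=3) — eval_a: s becomes 3; next (min(abs(x), (s * 3)) == (s - s)) evaluates to false; next p becomes 1; next at i=3:; next p becomes 7; next at i=4:; next p becomes 14; next at i=5:; next p becomes 22; next at i=6:; next p becomes 31; next at i=7:; next p becomes 41; next at i=8:; next p becomes 52; next v becomes 0; next at i=3:; next v becomes 0; next at i=4:; next v becomes 0; next at i=5:; next v becomes 0; next at i=6:; next v becomes 0; next at i=7:; next v becomes 0; next at i=8:; next v becomes 0; next v becomes 6; next final value -313; eval_b: s becomes 3; next ((s - s) == min(abs(x), (s * 3))) evaluates to false; next p becomes 1; next at j=3:; next p becomes 7; next at j=4:; next p becomes 14; next at j=5:; next p becomes 22; next at j=6:; next p becomes 31; next at j=7:; next p becomes 41; next at j=8:; next p becomes 52; next v becomes 0; next at j=3:; next v becomes 0; next at j=4:; next v becomes 0; next at j=5:; next v becomes 0; next at j=6:; next v becomes 0; next at j=7:; next v becomes 0; next at j=8:; next v becomes 0; next v becomes 6; next final value -313; agreement on -313.
Across all 32 domain points the two functions coincide.
verdict: equivalent


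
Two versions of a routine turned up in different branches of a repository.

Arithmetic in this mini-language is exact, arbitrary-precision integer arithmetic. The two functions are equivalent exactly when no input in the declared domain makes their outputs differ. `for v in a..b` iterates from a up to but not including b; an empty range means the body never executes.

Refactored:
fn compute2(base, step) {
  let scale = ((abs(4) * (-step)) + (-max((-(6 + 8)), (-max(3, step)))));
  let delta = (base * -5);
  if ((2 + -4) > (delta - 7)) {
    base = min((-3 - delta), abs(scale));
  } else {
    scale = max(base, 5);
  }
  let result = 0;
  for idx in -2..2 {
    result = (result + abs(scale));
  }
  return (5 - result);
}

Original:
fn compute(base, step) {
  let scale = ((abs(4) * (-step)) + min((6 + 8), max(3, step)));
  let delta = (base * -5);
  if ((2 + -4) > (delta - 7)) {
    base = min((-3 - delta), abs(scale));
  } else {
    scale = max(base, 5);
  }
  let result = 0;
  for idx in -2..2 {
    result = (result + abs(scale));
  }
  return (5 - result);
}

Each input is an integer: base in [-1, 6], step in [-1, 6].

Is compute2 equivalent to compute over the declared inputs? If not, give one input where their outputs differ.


Behavior is preserved: although min/max/abs usage differs, the outputs never diverge.
Tracing base=2, step=0: compute: scale := 3 | delta := -10 | ((2 + -4) > (delta - 7)): true | base := 3 | result := 0 | iter idx=-2: | result := 3 | iter idx=-1: | result := 6 | iter idx=0: | result := 9 | iter idx=1: | result := 12 | result -7 | compute2: scale := 3 | delta := -10 | ((2 + -4) > (delta - 7)): true | base := 3 | result := 0 | iter idx=-2: | result := 3 | iter idx=-1: | result := 6 | iter idx=0: | result := 9 | iter idx=1: | result := 12 | result -7 — matching result -7.
Every one of the 64 inputs gives matching results.
verdict: equivalent


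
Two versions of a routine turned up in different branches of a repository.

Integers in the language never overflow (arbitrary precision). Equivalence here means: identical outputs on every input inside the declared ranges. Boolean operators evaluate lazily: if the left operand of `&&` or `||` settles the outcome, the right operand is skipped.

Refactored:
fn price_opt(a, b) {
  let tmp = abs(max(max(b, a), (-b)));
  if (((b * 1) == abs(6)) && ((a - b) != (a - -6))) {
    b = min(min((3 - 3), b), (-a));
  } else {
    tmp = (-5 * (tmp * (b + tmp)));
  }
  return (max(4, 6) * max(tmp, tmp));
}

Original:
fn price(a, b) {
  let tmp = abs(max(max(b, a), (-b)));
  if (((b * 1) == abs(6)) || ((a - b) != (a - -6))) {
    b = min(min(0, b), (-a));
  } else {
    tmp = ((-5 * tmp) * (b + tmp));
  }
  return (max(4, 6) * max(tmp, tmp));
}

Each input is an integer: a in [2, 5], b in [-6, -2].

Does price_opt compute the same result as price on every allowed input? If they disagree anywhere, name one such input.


Evaluate both at a=2, b=-5.
price: tmp becomes 5; next (((b * 1) == abs(6)) || ((a - b) != (a - -6))) evaluates to true; next b becomes -5; next final value 30
price_opt: tmp becomes 5; next (((b * 1) == abs(6)) && ((a - b) != (a - -6))) evaluates to false; next tmp becomes 0; next final value 0
30 vs 0 — the two versions disagree here.
verdict: not equivalent; witness: a=2, b=-5


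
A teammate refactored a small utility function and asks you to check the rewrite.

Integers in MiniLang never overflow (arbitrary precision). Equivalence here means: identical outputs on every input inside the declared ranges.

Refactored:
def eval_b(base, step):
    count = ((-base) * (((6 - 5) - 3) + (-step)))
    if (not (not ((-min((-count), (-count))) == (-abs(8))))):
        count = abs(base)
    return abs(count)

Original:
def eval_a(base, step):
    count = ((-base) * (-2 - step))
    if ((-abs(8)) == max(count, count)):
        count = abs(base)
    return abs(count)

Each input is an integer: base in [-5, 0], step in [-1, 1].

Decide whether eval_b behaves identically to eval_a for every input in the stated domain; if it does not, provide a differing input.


Differences: constant usage differs; and boolean connective usage differs; and arithmetic usage differs; and min/max/abs usage differs — yet all 18 inputs agree.
verdict: equivalent


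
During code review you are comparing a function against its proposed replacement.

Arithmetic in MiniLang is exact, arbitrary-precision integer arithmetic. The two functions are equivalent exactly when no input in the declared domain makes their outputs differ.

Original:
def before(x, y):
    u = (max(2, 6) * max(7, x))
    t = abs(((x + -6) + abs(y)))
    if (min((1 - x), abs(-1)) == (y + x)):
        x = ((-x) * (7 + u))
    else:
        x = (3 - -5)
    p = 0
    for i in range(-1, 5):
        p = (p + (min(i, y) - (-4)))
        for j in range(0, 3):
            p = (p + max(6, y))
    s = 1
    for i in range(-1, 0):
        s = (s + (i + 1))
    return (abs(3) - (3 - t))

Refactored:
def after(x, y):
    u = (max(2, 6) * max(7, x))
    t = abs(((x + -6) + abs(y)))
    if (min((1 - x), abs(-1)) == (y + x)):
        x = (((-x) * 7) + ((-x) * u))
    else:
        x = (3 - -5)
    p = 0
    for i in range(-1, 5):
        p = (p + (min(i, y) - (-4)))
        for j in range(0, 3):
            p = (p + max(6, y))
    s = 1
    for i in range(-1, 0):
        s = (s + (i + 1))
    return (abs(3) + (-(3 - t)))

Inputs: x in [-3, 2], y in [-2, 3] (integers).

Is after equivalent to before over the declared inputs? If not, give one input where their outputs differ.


Equivalent — the differences include arithmetic usage differs, yet no declared input distinguishes the two.
Spot check at x=-1, y=3 — before: u = 42; t = 4; (min((1 - x), abs(-1)) == (y + x)) -> false; x = 8; p = 0; [i=-1]; p = 3; [j=0]; p = 9; [j=1]; p = 15; [j=2]; p = 21; [i=0]; p = 25; [j=0]; p = 31; [j=1]; p = 37; [j=2]; p = 43; [i=1]; p = 48; [j=0]; p = 54; [j=1]; p = 60; [j=2]; p = 66; [i=2]; p = 72; [j=0]; p = 78; [j=1]; p = 84; [j=2]; p = 90; [i=3]; p = 97; [j=0]; p = 103; [j=1]; p = 109; [j=2]; p = 115; [i=4]; p = 122; [j=0]; p = 128; [j=1]; p = 134; [j=2]; p = 140; s = 1; [i=-1]; s = 1; return 4. after: u = 42; t = 4; (min((1 - x), abs(-1)) == (y + x)) -> false; x = 8; p = 0; [i=-1]; p = 3; [j=0]; p = 9; [j=1]; p = 15; [j=2]; p = 21; [i=0]; p = 25; [j=0]; p = 31; [j=1]; p = 37; [j=2]; p = 43; [i=1]; p = 48; [j=0]; p = 54; [j=1]; p = 60; [j=2]; p = 66; [i=2]; p = 72; [j=0]; p = 78; [j=1]; p = 84; [j=2]; p = 90; [i=3]; p = 97; [j=0]; p = 103; [j=1]; p = 109; [j=2]; p = 115; [i=4]; p = 122; [j=0]; p = 128; [j=1]; p = 134; [j=2]; p = 140; s = 1; [i=-1]; s = 1; return 4. Both give 4.
An exhaustive pass over the 36 declared inputs shows identical outputs.
verdict: equivalent


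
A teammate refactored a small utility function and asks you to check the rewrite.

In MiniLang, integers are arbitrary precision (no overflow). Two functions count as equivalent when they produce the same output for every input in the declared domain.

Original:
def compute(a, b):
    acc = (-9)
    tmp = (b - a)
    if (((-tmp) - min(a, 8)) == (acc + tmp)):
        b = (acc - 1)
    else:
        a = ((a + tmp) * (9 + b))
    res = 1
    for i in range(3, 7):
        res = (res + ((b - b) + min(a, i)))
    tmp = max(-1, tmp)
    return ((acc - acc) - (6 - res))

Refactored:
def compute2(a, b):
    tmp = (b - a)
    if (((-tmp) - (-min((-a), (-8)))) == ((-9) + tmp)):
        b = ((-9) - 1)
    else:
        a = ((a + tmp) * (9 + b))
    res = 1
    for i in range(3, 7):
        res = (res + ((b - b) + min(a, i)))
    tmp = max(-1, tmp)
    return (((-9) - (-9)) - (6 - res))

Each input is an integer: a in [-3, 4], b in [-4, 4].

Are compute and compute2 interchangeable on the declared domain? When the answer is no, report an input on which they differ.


Take a=-3, b=3.
compute: acc := -9 | tmp := 6 | (((-tmp) - min(a, 8)) == (acc + tmp)): true | b := -10 | res := 1 | iter i=3: | res := -2 | iter i=4: | res := -5 | iter i=5: | res := -8 | iter i=6: | res := -11 | tmp := 6 | result -17
compute2: tmp := 6 | (((-tmp) - (-min((-a), (-8)))) == ((-9) + tmp)): false | a := 36 | res := 1 | iter i=3: | res := 4 | iter i=4: | res := 8 | iter i=5: | res := 13 | iter i=6: | res := 19 | tmp := 6 | result 13
-17 and 13 differ, so these are not the same function on this domain.
verdict: not equivalent; witness: a=-3, b=3


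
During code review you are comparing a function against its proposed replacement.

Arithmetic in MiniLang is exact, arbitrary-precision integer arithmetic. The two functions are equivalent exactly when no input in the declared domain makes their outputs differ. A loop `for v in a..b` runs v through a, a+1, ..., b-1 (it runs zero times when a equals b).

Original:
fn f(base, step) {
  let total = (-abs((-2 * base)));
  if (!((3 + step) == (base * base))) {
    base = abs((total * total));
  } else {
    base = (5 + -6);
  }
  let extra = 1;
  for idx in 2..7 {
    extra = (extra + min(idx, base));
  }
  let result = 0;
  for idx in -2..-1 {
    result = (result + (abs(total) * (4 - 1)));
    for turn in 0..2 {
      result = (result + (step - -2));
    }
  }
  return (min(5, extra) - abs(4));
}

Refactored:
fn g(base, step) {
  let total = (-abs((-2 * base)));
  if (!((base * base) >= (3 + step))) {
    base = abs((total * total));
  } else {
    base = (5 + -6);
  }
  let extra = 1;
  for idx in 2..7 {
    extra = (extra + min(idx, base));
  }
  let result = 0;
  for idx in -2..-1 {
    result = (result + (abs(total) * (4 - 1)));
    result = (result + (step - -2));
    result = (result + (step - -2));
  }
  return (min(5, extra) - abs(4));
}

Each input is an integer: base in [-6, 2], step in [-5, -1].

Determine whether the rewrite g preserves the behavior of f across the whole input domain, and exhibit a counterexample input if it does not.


There is a counterexample at base=-6, step=-5: 1 on one side, -8 on the other.
f: total = -12; (!((3 + step) == (base * base))) -> true; base = 144; extra = 1; [idx=2]; extra = 3; [idx=3]; extra = 6; [idx=4]; extra = 10; [idx=5]; extra = 15; [idx=6]; extra = 21; result = 0; [idx=-2]; result = 36; [turn=0]; result = 33; [turn=1]; result = 30; return 1
g: total = -12; (!((base * base) >= (3 + step))) -> false; base = -1; extra = 1; [idx=2]; extra = 0; [idx=3]; extra = -1; [idx=4]; extra = -2; [idx=5]; extra = -3; [idx=6]; extra = -4; result = 0; [idx=-2]; result = 36; result = 33; result = 30; return -8
verdict: not equivalent; witness: base=-6, step=-5


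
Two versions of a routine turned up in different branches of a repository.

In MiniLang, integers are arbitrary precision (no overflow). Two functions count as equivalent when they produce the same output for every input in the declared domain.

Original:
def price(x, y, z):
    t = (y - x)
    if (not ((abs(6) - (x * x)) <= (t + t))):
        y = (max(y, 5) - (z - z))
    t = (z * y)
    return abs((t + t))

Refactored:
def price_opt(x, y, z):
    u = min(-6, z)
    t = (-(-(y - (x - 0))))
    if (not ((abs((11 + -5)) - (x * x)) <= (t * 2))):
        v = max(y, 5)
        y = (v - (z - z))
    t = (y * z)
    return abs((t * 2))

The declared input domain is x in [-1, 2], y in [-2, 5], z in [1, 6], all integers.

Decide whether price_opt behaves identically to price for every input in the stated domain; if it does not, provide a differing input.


Changes here: min/max/abs usage differs, statement counts differ, constant usage differs, local variable names differ, arithmetic usage differs; the full 192-point sweep finds no disagreement.
verdict: equivalent


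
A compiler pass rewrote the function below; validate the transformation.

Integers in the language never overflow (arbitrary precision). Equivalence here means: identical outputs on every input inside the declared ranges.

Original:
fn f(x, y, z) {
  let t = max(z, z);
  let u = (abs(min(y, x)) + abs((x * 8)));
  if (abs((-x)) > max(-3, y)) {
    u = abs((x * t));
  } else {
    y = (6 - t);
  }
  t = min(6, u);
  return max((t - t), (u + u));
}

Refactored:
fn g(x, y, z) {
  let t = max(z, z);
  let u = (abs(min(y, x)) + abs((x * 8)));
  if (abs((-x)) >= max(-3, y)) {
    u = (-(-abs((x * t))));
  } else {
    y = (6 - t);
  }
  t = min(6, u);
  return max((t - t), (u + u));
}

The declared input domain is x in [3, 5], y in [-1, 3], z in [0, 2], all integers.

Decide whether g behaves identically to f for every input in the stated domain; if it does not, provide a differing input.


There is a counterexample at x=3, y=3, z=0: 54 on one side, 0 on the other.
f: t becomes 0; next u becomes 27; next (abs((-x)) > max(-3, y)) evaluates to false; next y becomes 6; next t becomes 6; next final value 54
g: t becomes 0; next u becomes 27; next (abs((-x)) >= max(-3, y)) evaluates to true; next u becomes 0; next t becomes 0; next final value 0
verdict: not equivalent; witness: x=3, y=3, z=0


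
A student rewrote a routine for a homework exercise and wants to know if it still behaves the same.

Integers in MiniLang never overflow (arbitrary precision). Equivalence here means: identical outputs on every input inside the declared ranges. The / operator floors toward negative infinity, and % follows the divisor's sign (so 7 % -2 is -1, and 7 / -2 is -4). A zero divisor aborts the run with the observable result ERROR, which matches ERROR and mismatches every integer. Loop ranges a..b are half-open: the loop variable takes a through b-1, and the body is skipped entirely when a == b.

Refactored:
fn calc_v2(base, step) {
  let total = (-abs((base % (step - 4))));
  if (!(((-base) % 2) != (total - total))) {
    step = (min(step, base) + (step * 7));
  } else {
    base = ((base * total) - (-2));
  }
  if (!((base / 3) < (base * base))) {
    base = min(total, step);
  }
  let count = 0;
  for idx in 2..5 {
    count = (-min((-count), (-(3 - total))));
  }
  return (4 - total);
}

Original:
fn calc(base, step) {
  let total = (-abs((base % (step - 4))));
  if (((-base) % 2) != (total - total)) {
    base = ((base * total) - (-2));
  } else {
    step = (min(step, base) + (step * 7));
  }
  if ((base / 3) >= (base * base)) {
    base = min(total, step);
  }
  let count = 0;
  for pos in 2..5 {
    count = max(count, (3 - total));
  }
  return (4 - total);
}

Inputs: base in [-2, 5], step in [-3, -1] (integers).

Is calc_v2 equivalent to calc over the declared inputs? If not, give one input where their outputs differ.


The two versions differ — the changes include min/max/abs usage differs, and boolean connective usage differs, and comparison usage differs, and local variable names differ.
Spot check at base=4, step=-2 — calc: total becomes -2; next (((-base) % 2) != (total - total)) evaluates to false; next step becomes -16; next ((base / 3) >= (base * base)) evaluates to false; next count becomes 0; next at pos=2:; next count becomes 5; next at pos=3:; next count becomes 5; next at pos=4:; next count becomes 5; next final value 6. calc_v2: total becomes -2; next (!(((-base) % 2) != (total - total))) evaluates to true; next step becomes -16; next (!((base / 3) < (base * base))) evaluates to false; next count becomes 0; next at idx=2:; next count becomes 5; next at idx=3:; next count becomes 5; next at idx=4:; next count becomes 5; next final value 6. Both give 6.
Across all 24 domain points the two functions coincide.
verdict: equivalent


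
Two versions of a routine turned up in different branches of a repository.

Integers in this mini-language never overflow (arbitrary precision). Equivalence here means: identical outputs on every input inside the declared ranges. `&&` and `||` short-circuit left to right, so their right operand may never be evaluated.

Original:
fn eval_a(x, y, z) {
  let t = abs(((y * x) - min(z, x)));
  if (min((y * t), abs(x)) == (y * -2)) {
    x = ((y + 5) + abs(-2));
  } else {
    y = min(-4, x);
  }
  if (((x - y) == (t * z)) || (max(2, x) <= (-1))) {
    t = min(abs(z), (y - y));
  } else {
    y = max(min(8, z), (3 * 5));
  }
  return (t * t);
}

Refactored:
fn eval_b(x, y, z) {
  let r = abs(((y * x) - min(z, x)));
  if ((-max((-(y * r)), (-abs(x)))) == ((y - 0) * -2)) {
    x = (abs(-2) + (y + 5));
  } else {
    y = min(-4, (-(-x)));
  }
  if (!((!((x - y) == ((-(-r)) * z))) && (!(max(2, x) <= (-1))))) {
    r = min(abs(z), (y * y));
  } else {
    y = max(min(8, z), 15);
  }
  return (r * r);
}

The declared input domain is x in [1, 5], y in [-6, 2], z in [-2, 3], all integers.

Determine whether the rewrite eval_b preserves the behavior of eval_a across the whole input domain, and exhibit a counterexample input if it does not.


Not equivalent: x=1, y=-4, z=1 separates them (0 vs 1).
eval_a: t=5, then (min((y * t), abs(x)) == (y * -2)) is false, then y=-4, then (((x - y) == (t * z)) || (max(2, x) <= (-1))) is true, then t=0, then returns 0
eval_b: r=5, then ((-max((-(y * r)), (-abs(x)))) == ((y - 0) * -2)) is false, then y=-4, then (!((!((x - y) == ((-(-r)) * z))) && (!(max(2, x) <= (-1))))) is true, then r=1, then returns 1
verdict: not equivalent; witness: x=1, y=-4, z=1


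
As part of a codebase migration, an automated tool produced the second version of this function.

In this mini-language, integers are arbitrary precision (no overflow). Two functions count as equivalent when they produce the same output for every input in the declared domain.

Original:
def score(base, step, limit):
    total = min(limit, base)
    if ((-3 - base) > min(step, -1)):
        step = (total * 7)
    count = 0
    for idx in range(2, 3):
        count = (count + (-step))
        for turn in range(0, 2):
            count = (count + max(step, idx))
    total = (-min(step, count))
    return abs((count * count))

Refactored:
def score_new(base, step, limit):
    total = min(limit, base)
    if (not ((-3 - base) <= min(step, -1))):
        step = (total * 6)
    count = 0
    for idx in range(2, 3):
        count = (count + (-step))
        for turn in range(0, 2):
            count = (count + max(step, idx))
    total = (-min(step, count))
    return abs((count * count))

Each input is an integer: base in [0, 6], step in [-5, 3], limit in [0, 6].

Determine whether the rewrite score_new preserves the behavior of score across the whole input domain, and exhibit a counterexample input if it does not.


Take base=1, step=-5, limit=1.
score: total = 1; ((-3 - base) > min(step, -1)) -> true; step = 7; count = 0; [idx=2]; count = -7; [turn=0]; count = 0; [turn=1]; count = 7; total = -7; return 49
score_new: total = 1; (not ((-3 - base) <= min(step, -1))) -> true; step = 6; count = 0; [idx=2]; count = -6; [turn=0]; count = 0; [turn=1]; count = 6; total = -6; return 36
49 vs 36 — the two versions disagree here.
verdict: not equivalent; witness: base=1, step=-5, limit=1


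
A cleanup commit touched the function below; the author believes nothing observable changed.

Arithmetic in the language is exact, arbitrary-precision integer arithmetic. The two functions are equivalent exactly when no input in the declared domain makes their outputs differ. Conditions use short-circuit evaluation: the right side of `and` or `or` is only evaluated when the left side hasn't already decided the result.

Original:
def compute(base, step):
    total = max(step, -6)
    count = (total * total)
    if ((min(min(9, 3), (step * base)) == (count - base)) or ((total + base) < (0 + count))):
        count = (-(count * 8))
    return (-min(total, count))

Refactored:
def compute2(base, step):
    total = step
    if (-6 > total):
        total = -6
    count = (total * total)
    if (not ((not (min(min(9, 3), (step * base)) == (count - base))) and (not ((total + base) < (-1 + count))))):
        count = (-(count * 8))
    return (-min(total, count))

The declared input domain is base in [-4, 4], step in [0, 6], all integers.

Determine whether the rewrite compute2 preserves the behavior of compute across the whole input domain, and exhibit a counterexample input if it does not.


On input base=-1, step=1, compute returns 8 while compute2 returns -1.
verdict: not equivalent; witness: base=-1, step=1


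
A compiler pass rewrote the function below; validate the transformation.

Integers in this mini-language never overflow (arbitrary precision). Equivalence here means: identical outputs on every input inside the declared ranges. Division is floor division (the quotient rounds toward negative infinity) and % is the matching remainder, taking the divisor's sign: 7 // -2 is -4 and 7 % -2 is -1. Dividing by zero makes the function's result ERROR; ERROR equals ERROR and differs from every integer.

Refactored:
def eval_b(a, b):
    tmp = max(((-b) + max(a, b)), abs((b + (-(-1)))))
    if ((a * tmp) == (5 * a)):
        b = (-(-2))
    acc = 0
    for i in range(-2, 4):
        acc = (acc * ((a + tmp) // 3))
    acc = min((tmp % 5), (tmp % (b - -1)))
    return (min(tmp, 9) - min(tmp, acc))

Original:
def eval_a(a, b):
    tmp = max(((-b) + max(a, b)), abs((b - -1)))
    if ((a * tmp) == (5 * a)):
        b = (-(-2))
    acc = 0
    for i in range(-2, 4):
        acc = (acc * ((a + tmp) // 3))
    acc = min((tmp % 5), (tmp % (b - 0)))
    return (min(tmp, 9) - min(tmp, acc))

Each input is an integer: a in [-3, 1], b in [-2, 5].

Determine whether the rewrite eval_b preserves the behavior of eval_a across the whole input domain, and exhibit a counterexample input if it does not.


a=-3, b=-2 yields 2 from eval_a but 1 from eval_b.
verdict: not equivalent; witness: a=-3, b=-2


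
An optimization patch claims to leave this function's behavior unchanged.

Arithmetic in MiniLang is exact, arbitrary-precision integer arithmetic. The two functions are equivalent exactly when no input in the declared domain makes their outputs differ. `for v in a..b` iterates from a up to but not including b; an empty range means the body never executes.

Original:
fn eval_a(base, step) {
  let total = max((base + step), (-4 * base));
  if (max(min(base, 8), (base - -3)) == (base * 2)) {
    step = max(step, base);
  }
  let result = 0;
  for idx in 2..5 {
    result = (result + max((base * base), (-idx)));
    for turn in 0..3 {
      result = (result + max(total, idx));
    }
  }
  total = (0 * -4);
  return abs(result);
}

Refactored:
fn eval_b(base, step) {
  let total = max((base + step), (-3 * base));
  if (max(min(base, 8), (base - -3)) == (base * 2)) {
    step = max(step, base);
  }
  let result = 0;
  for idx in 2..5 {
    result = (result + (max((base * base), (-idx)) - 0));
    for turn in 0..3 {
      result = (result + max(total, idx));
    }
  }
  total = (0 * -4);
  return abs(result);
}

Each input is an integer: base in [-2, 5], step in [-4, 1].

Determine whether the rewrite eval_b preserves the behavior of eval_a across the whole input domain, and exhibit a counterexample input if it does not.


Input base=-2, step=-4: 84 from eval_a versus 66 from eval_b.
verdict: not equivalent; witness: base=-2, step=-4


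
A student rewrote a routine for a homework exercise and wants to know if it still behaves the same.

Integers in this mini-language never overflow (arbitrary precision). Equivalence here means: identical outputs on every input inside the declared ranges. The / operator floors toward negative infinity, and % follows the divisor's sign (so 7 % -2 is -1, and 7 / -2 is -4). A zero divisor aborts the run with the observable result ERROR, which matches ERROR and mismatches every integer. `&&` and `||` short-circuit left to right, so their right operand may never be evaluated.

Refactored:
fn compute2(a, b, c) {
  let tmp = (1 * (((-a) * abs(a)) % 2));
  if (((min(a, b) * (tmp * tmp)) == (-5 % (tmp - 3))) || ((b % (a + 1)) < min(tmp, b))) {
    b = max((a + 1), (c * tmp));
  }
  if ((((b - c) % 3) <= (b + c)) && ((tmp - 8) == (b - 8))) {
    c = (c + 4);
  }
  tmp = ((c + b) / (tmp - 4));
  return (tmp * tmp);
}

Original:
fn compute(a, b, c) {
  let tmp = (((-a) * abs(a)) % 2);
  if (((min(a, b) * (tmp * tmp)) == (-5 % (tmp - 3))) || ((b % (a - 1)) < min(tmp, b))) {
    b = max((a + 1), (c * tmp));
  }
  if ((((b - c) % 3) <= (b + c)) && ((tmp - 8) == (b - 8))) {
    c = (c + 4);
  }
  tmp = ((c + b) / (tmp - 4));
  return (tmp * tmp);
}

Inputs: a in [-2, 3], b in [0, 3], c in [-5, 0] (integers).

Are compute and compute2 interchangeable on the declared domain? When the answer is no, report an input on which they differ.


Try a=-2, b=1, c=-4.
compute: tmp becomes 0; next (((min(a, b) * (tmp * tmp)) == (-5 % (tmp - 3))) || ((b % (a - 1)) < min(tmp, b))) evaluates to true; next b becomes 0; next ((((b - c) % 3) <= (b + c)) && ((tmp - 8) == (b - 8))) evaluates to false; next tmp becomes 1; next final value 1
compute2: tmp becomes 0; next (((min(a, b) * (tmp * tmp)) == (-5 % (tmp - 3))) || ((b % (a + 1)) < min(tmp, b))) evaluates to false; next ((((b - c) % 3) <= (b + c)) && ((tmp - 8) == (b - 8))) evaluates to false; next tmp becomes 0; next final value 0
1 against 0: the behavior changed.
verdict: not equivalent; witness: a=-2, b=1, c=-4


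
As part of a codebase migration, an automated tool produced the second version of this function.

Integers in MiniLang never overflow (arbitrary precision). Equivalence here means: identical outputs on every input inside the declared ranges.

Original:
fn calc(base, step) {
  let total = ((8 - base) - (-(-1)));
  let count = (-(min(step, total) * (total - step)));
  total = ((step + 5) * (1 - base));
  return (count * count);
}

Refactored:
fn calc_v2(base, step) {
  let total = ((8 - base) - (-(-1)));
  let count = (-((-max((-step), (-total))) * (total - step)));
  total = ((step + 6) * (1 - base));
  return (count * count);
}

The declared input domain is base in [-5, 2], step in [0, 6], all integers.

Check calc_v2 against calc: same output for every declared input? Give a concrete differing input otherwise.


Although `5` became `6`, no input in the stated domain can expose it.
As a probe, take base=-4, step=5: calc runs total = 11; count = -30; total = 50; return 900; calc_v2 runs total = 11; count = -30; total = 55; return 900; both end at 900.
Checked all 56 inputs in the declared domain: the outputs agree on every one.
verdict: equivalent


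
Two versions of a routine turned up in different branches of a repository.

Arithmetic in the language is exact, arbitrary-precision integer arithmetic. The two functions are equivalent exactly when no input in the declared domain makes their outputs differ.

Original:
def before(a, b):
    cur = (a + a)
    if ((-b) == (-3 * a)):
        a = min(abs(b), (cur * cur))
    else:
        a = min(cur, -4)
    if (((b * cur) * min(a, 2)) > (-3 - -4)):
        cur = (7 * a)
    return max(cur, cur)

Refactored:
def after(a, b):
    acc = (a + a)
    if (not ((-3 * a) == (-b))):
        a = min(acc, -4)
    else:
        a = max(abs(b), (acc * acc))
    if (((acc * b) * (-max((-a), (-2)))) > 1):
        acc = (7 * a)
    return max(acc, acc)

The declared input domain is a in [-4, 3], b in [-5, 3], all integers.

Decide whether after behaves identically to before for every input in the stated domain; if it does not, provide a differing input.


Input a=-1, b=-3: 21 from before versus 28 from after.
verdict: not equivalent; witness: a=-1, b=-3


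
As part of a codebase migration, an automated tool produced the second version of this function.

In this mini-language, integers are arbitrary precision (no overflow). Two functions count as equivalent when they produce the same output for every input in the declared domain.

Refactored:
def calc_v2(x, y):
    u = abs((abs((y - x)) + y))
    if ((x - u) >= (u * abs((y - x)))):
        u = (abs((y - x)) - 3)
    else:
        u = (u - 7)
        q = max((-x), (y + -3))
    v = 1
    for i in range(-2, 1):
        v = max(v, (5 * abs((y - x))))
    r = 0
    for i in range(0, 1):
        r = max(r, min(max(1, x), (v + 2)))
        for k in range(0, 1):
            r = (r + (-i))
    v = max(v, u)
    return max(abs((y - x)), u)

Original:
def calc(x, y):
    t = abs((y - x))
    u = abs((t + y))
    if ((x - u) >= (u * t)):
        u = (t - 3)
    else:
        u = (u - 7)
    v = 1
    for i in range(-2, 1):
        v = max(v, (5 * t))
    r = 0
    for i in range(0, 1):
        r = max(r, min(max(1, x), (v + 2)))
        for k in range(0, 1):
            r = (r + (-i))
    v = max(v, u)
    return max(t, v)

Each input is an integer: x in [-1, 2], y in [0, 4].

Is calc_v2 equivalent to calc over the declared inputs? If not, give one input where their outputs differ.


Evaluate both at x=-1, y=0.
calc: t := 1 | u := 1 | ((x - u) >= (u * t)): false | u := -6 | v := 1 | iter i=-2: | v := 5 | iter i=-1: | v := 5 | iter i=0: | v := 5 | r := 0 | iter i=0: | r := 1 | iter k=0: | r := 1 | v := 5 | result 5
calc_v2: u := 1 | ((x - u) >= (u * abs((y - x)))): false | u := -6 | q := 1 | v := 1 | iter i=-2: | v := 5 | iter i=-1: | v := 5 | iter i=0: | v := 5 | r := 0 | iter i=0: | r := 1 | iter k=0: | r := 1 | v := 5 | result 1
5 != 1, so the rewrite changes behavior.
verdict: not equivalent; witness: x=-1, y=0


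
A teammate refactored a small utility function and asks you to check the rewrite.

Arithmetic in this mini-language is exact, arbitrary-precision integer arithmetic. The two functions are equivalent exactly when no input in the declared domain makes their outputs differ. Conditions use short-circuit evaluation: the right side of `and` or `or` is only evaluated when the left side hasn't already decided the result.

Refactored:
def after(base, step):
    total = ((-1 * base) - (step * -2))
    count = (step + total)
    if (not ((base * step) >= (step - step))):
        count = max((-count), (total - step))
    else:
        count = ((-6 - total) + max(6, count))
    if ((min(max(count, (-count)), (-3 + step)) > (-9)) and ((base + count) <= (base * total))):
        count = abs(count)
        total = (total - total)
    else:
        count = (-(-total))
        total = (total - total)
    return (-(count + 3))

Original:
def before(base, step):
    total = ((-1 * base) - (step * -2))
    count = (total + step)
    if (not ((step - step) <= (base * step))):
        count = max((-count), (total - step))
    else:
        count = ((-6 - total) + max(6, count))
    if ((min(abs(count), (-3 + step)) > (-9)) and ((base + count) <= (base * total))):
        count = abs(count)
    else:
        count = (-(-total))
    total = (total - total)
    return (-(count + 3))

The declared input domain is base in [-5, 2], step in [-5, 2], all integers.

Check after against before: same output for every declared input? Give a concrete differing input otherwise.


Behavior is preserved: although statement counts differ, min/max/abs usage differs, comparison usage differs, arithmetic usage differs, the outputs never diverge.
Spot check at base=-1, step=-5 — before: total = -9; count = -14; (not ((step - step) <= (base * step))) -> false; count = 9; ((min(abs(count), (-3 + step)) > (-9)) and ((base + count) <= (base * total))) -> true; count = 9; total = 0; return -12. after: total = -9; count = -14; (not ((base * step) >= (step - step))) -> false; count = 9; ((min(max(count, (-count)), (-3 + step)) > (-9)) and ((base + count) <= (base * total))) -> true; count = 9; total = 0; return -12. Both give -12.
An exhaustive pass over the 64 declared inputs shows identical outputs.
verdict: equivalent


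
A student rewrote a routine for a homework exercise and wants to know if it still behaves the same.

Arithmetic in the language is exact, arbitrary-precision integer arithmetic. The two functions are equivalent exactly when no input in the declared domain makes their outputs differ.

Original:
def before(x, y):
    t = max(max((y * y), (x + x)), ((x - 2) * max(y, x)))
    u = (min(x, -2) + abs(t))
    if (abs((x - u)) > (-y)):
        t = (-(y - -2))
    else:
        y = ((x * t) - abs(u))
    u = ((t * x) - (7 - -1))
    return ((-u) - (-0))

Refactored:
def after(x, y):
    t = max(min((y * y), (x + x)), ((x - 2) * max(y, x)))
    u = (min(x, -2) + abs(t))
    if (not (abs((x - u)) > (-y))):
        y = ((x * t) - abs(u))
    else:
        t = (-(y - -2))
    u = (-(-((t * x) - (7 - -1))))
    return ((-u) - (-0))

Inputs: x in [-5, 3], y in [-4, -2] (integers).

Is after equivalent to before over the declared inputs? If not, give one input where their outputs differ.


On input x=-1, y=-4, before returns 10 while after returns 11.
verdict: not equivalent; witness: x=-1, y=-4


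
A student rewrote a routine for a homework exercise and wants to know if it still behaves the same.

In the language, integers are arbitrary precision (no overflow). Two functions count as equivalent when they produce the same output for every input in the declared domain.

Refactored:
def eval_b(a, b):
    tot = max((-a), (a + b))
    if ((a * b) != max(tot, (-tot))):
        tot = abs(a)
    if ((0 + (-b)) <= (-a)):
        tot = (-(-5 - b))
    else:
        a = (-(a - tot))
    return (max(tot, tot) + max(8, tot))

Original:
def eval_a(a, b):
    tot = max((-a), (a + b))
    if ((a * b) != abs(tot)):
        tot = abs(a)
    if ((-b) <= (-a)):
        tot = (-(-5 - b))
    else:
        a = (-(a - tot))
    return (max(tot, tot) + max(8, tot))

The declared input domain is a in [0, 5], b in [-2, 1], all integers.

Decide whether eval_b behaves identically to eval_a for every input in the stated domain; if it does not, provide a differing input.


Equivalent — the differences include arithmetic usage differs, constant usage differs, min/max/abs usage differs, yet no declared input distinguishes the two.
As a probe, take a=5, b=0: eval_a runs tot := 5 | ((a * b) != abs(tot)): true | tot := 5 | ((-b) <= (-a)): false | a := 0 | result 13; eval_b runs tot := 5 | ((a * b) != max(tot, (-tot))): true | tot := 5 | ((0 + (-b)) <= (-a)): false | a := 0 | result 13; both end at 13.
Checked all 24 inputs in the declared domain: the outputs agree on every one.
verdict: equivalent


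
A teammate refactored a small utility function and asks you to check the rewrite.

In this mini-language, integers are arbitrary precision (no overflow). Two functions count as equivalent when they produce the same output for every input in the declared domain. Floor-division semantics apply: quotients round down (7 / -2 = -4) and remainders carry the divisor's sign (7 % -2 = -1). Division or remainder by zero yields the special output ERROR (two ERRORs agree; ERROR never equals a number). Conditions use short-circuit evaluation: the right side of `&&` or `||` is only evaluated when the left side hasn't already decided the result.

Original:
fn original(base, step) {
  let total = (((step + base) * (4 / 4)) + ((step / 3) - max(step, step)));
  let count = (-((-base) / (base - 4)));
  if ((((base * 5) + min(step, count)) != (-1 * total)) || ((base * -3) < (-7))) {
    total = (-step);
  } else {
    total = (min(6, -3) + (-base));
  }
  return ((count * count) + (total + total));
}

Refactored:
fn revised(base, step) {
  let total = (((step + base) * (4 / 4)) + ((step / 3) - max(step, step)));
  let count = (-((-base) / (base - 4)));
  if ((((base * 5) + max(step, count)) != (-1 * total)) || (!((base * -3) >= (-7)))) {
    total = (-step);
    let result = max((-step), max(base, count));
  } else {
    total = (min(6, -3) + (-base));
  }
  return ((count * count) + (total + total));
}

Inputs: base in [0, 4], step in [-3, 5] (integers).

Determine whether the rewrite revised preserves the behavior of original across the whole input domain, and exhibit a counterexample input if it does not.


Not equivalent: base=0, step=1 separates them (-6 vs -2).
original: total=0, then count=0, then ((((base * 5) + min(step, count)) != (-1 * total)) || ((base * -3) < (-7))) is false, then total=-3, then returns -6
revised: total=0, then count=0, then ((((base * 5) + max(step, count)) != (-1 * total)) || (!((base * -3) >= (-7)))) is true, then total=-1, then result=0, then returns -2
verdict: not equivalent; witness: base=0, step=1


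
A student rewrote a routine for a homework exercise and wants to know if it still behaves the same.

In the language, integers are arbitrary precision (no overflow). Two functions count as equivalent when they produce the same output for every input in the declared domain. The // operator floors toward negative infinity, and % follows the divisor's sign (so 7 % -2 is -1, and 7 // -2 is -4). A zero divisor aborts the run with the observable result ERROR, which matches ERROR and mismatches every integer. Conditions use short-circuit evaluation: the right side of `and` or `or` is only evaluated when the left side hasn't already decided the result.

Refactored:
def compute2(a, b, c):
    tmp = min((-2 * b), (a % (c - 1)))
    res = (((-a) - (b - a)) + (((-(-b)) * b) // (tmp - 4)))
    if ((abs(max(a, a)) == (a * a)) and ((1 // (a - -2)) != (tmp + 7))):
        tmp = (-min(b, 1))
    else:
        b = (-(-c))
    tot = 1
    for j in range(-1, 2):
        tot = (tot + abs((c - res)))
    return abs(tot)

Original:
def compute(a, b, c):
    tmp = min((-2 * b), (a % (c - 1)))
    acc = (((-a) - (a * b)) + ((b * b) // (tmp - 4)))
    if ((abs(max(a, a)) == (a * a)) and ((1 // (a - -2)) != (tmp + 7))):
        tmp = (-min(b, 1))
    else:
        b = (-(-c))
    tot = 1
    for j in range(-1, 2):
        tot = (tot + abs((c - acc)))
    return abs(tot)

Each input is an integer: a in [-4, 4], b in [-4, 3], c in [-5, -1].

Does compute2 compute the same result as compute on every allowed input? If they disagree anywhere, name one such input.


Take a=-4, b=-4, c=-5.
compute: tmp=-4, then acc=-14, then ((abs(max(a, a)) == (a * a)) and ((1 // (a - -2)) != (tmp + 7))) is false, then b=-5, then tot=1, then (j=-1), then tot=10, then (j=0), then tot=19, then (j=1), then tot=28, then returns 28
compute2: tmp=-4, then res=2, then ((abs(max(a, a)) == (a * a)) and ((1 // (a - -2)) != (tmp + 7))) is false, then b=-5, then tot=1, then (j=-1), then tot=8, then (j=0), then tot=15, then (j=1), then tot=22, then returns 22
28 vs 22 — the two versions disagree here.
verdict: not equivalent; witness: a=-4, b=-4, c=-5


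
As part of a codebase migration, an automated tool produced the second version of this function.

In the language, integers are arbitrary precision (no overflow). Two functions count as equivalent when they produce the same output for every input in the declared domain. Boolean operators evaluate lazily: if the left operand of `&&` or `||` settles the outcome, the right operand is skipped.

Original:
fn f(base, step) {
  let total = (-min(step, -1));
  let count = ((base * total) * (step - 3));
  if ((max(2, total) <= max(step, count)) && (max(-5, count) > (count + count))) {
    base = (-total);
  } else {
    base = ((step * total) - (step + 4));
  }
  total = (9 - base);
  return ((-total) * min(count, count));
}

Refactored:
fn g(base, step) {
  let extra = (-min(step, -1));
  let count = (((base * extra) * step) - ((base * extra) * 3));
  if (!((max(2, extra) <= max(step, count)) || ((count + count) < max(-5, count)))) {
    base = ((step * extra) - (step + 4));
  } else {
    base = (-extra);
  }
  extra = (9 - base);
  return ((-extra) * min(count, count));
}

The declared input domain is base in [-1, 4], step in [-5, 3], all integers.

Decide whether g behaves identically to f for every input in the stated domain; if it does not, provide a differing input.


The rewrite breaks on base=-1, step=-5, where the results are -1320 and -560.
f: total := 5 | count := 40 | ((max(2, total) <= max(step, count)) && (max(-5, count) > (count + count))): false | base := -24 | total := 33 | result -1320
g: extra := 5 | count := 40 | (!((max(2, extra) <= max(step, count)) || ((count + count) < max(-5, count)))): false | base := -5 | extra := 14 | result -560
verdict: not equivalent; witness: base=-1, step=-5
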